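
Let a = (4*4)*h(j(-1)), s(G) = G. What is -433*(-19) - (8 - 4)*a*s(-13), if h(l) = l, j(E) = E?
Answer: 7395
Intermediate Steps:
a = -16 (a = (4*4)*(-1) = 16*(-1) = -16)
-433*(-19) - (8 - 4)*a*s(-13) = -433*(-19) - (8 - 4)*(-16)*(-13) = 8227 - 4*(-16)*(-13) = 8227 - (-64)*(-13) = 8227 - 1*832 = 8227 - 832 = 7395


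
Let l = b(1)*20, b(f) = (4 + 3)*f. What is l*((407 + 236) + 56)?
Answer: 97860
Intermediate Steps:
b(f) = 7*f
l = 140 (l = (7*1)*20 = 7*20 = 140)
l*((407 + 236) + 56) = 140*((407 + 236) + 56) = 140*(643 + 56) = 140*699 = 97860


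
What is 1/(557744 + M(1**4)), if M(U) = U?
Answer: 1/557745 ≈ 1.7929e-6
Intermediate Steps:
1/(557744 + M(1**4)) = 1/(557744 + 1**4) = 1/(557744 + 1) = 1/557745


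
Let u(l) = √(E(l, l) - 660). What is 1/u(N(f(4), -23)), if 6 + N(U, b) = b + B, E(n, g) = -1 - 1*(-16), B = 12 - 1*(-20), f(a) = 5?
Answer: -I*√645/645 ≈ -0.039375*I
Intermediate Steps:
B = 32 (B = 12 + 20 = 32)
E(n, g) = 15 (E(n, g) = -1 + 16 = 15)
N(U, b) = 26 + b (N(U, b) = -6 + (b + 32) = -6 + (32 + b) = 26 + b)
u(l) = I*√645 (u(l) = √(15 - 660) = √(-645) = I*√645)
1/u(N(f(4), -23)) = 1/(I*√645) = -I*√645/645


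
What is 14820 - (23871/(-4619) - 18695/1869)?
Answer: 128070708124/8632911 ≈ 14835.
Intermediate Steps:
14820 - (23871/(-4619) - 18695/1869) = 14820 - (23871*(-1/4619) - 18695*1/1869) = 14820 - (-23871/4619 - 18695/1869) = 14820 - 1*(-130967104/8632911) = 14820 + 130967104/8632911 = 128070708124/8632911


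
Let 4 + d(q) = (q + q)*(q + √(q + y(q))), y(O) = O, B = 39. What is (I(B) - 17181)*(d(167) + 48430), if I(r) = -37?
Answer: -1794184472 - 5750812*√334 ≈ -1.8993e+9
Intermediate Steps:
d(q) = -4 + 2*q*(q + √2*√q) (d(q) = -4 + (q + q)*(q + √(q + q)) = -4 + (2*q)*(q + √(2*q)) = -4 + (2*q)*(q + √2*√q) = -4 + 2*q*(q + √2*√q))
(I(B) - 17181)*(d(167) + 48430) = (-37 - 17181)*((-4 + 2*167² + 2*√2*167^(3/2)) + 48430) = -17218*((-4 + 2*27889 + 2*√2*(167*√167)) + 48430) = -17218*((-4 + 55778 + 334*√334) + 48430) = -17218*((55774 + 334*√334) + 48430) = -17218*(104204 + 334*√334) = -1794184472 - 5750812*√334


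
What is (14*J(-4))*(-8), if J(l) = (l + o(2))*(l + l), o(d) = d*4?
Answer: 3584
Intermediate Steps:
o(d) = 4*d
J(l) = 2*l*(8 + l) (J(l) = (l + 4*2)*(l + l) = (l + 8)*(2*l) = (8 + l)*(2*l) = 2*l*(8 + l))
(14*J(-4))*(-8) = (14*(2*(-4)*(8 - 4)))*(-8) = (14*(2*(-4)*4))*(-8) = (14*(-32))*(-8) = -448*(-8) = 3584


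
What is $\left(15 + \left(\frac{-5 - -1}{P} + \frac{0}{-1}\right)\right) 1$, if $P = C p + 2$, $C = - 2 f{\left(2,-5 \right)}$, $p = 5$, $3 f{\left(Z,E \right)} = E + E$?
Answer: $\frac{789}{53} \approx 14.887$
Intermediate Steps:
$f{\left(Z,E \right)} = \frac{2 E}{3}$ ($f{\left(Z,E \right)} = \frac{E + E}{3} = \frac{2 E}{3}$)
$C = \frac{20}{3}$ ($C = - 2 \cdot \frac{2}{3} \left(-5\right) = \left(-2\right) \left(- \frac{10}{3}\right) = \frac{20}{3} \approx 6.6667$)
$P = \frac{106}{3}$ ($P = \frac{20}{3} \cdot 5 + 2 = \frac{100}{3} + 2 = \frac{106}{3} \approx 35.333$)
$\left(15 + \left(\frac{-5 - -1}{P} + \frac{0}{-1}\right)\right) 1 = \left(15 + \left(\frac{-5 - -1}{\frac{106}{3}} + \frac{0}{-1}\right)\right) 1 = \left(15 + \left(\left(-5 + 1\right) \frac{3}{106} + 0 \left(-1\right)\right)\right) 1 = \left(15 + \left(\left(-4\right) \frac{3}{106} + 0\right)\right) 1 = \left(15 + \left(- \frac{6}{53} + 0\right)\right) 1 = \left(15 - \frac{6}{53}\right) 1 = \frac{789}{53} \cdot 1 = \frac{789}{53}$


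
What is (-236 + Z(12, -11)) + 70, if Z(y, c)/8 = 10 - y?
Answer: -182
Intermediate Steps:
Z(y, c) = 80 - 8*y (Z(y, c) = 8*(10 - y) = 80 - 8*y)
(-236 + Z(12, -11)) + 70 = (-236 + (80 - 8*12)) + 70 = (-236 + (80 - 96)) + 70 = (-236 - 16) + 70 = -252 + 70 = -182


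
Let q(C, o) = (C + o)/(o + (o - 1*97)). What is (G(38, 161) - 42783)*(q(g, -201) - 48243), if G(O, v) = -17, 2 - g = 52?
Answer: 1030324656800/499 ≈ 2.0648e+9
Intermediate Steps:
g = -50 (g = 2 - 1*52 = 2 - 52 = -50)
q(C, o) = (C + o)/(-97 + 2*o) (q(C, o) = (C + o)/(o + (o - 97)) = (C + o)/(o + (-97 + o)) = (C + o)/(-97 + 2*o))
(G(38, 161) - 42783)*(q(g, -201) - 48243) = (-17 - 42783)*((-50 - 201)/(-97 + 2*(-201)) - 48243) = -42800*(-251/(-97 - 402) - 48243) = -42800*(-251/(-499) - 48243) = -42800*(-1/499*(-251) - 48243) = -42800*(251/499 - 48243) = -42800*(-24073006/499) = 1030324656800/499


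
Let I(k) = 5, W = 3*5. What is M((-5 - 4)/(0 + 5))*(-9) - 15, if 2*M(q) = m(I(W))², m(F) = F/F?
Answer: -39/2 ≈ -19.500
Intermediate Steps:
W = 15
m(F) = 1
M(q) = ½ (M(q) = (½)*1² = (½)*1 = ½)
M((-5 - 4)/(0 + 5))*(-9) - 15 = (½)*(-9) - 15 = -9/2 - 15 = -39/2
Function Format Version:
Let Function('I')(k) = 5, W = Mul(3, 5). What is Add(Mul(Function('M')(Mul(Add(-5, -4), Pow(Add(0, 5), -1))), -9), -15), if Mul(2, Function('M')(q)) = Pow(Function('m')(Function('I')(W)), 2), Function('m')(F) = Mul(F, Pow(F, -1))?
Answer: Rational(-39, 2) ≈ -19.500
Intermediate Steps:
W = 15
Function('m')(F) = 1
Function('M')(q) = Rational(1, 2) (Function('M')(q) = Mul(Rational(1, 2), Pow(1, 2)) = Mul(Rational(1, 2), 1) = Rational(1, 2))
Add(Mul(Function('M')(Mul(Add(-5, -4), Pow(Add(0, 5), -1))), -9), -15) = Add(Mul(Rational(1, 2), -9), -15) = Add(Rational(-9, 2), -15) = Rational(-39, 2)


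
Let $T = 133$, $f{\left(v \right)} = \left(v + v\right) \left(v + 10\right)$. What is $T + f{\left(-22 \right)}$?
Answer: $661$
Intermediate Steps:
$f{\left(v \right)} = 2 v \left(10 + v\right)$
$T + f{\left(-22 \right)} = 133 + 2 \left(-22\right) \left(10 - 22\right) = 133 + 2 \left(-22\right) \left(-12\right) = 133 + 528 = 661$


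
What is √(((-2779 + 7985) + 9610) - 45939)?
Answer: I*√31123 ≈ 176.42*I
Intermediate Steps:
√(((-2779 + 7985) + 9610) - 45939) = √((5206 + 9610) - 45939) = √(14816 - 45939) = √(-31123) = I*√31123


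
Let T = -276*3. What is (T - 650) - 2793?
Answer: -4271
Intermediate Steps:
T = -828
(T - 650) - 2793 = (-828 - 650) - 2793 = -1478 - 2793 = -4271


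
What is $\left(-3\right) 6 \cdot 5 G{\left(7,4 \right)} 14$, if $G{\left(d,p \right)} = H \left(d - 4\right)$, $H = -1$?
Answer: $3780$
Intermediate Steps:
$G{\left(d,p \right)} = 4 - d$ ($G{\left(d,p \right)} = - (d - 4) = - (-4 + d) = 4 - d$)
$\left(-3\right) 6 \cdot 5 G{\left(7,4 \right)} 14 = \left(-3\right) 6 \cdot 5 \left(4 - 7\right) 14 = \left(-18\right) 5 \left(4 - 7\right) 14 = \left(-90\right) \left(-3\right) 14 = 270 \cdot 14 = 3780$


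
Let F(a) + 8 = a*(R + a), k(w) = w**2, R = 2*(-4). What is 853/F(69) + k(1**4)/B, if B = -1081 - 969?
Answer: 1744449/8612050 ≈ 0.20256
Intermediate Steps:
R = -8
F(a) = -8 + a*(-8 + a)
B = -2050
853/F(69) + k(1**4)/B = 853/(-8 + 69**2 - 8*69) + (1**4)**2/(-2050) = 853/(-8 + 4761 - 552) + 1**2*(-1/2050) = 853/4201 + 1*(-1/2050) = 853*(1/4201) - 1/2050 = 853/4201 - 1/2050 = 1744449/8612050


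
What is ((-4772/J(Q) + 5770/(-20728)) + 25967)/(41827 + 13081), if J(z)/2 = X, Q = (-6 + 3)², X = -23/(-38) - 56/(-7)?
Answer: 87062263529/186084749424 ≈ 0.46786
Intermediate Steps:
X = 327/38 (X = -23*(-1/38) - 56*(-⅐) = 23/38 + 8 = 327/38 ≈ 8.6053)
Q = 9 (Q = (-3)² = 9)
J(z) = 327/19 (J(z) = 2*(327/38) = 327/19)
((-4772/J(Q) + 5770/(-20728)) + 25967)/(41827 + 13081) = ((-4772/327/19 + 5770/(-20728)) + 25967)/(41827 + 13081) = ((-4772*19/327 + 5770*(-1/20728)) + 25967)/54908 = ((-90668/327 - 2885/10364) + 25967)*(1/54908) = (-940626547/3389028 + 25967)*(1/54908) = (87062263529/3389028)*(1/54908) = 87062263529/186084749424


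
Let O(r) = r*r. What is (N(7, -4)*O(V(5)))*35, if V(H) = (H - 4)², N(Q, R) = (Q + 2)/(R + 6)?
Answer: 315/2 ≈ 157.50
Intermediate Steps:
N(Q, R) = (2 + Q)/(6 + R)
V(H) = (-4 + H)²
O(r) = r²
(N(7, -4)*O(V(5)))*35 = (((2 + 7)/(6 - 4))*((-4 + 5)²)²)*35 = ((9/2)*(1²)²)*35 = (((½)*9)*1²)*35 = ((9/2)*1)*35 = (9/2)*35 = 315/2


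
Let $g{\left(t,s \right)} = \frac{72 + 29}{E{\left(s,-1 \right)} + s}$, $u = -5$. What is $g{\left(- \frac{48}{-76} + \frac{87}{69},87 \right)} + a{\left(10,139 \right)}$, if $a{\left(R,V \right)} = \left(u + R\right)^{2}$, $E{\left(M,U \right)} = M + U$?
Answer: $\frac{4426}{173} \approx 25.584$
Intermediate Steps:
$g{\left(t,s \right)} = \frac{101}{-1 + 2 s}$ ($g{\left(t,s \right)} = \frac{72 + 29}{\left(s - 1\right) + s} = \frac{101}{\left(-1 + s\right) + s} = \frac{101}{-1 + 2 s}$)
$a{\left(R,V \right)} = \left(-5 + R\right)^{2}$
$g{\left(- \frac{48}{-76} + \frac{87}{69},87 \right)} + a{\left(10,139 \right)} = \frac{101}{-1 + 2 \cdot 87} + \left(-5 + 10\right)^{2} = \frac{101}{-1 + 174} + 5^{2} = \frac{101}{173} + 25 = \frac{4426}{173}$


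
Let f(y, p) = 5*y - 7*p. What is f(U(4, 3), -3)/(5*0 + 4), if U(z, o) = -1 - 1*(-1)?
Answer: 21/4 ≈ 5.2500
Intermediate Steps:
U(z, o) = 0 (U(z, o) = -1 + 1 = 0)
f(y, p) = -7*p + 5*y
f(U(4, 3), -3)/(5*0 + 4) = (-7*(-3) + 5*0)/(5*0 + 4) = (21 + 0)/(0 + 4) = 21/4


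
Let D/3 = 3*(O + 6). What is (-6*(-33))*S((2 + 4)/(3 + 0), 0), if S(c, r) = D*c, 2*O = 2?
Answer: 24948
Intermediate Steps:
O = 1 (O = (½)*2 = 1)
D = 63 (D = 3*(3*(1 + 6)) = 3*(3*7) = 3*21 = 63)
S(c, r) = 63*c
(-6*(-33))*S((2 + 4)/(3 + 0), 0) = (-6*(-33))*(63*((2 + 4)/(3 + 0))) = 198*(63*(6/3)) = 198*(63*(6*(⅓))) = 198*(63*2) = 198*126 = 24948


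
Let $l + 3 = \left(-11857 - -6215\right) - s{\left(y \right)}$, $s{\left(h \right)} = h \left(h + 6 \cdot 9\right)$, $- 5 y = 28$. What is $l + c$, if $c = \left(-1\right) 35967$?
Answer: $- \frac{1033524}{25} \approx -41341.0$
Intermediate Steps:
$y = - \frac{28}{5}$ ($y = \left(- \frac{1}{5}\right) 28 = - \frac{28}{5} \approx -5.6$)
$s{\left(h \right)} = h \left(54 + h\right)$ ($s{\left(h \right)} = h \left(h + 54\right) = h \left(54 + h\right)$)
$c = -35967$
$l = - \frac{134349}{25}$ ($l = -3 - \left(5642 - \frac{28 \left(54 - \frac{28}{5}\right)}{5}\right) = -3 + \left(\left(-11857 + 6215\right) - \left(- \frac{28}{5}\right) \frac{242}{5}\right) = -3 - \frac{134274}{25} = - \frac{134349}{25} \approx -5374.0$)
$l + c = - \frac{134349}{25} - 35967 = - \frac{1033524}{25}$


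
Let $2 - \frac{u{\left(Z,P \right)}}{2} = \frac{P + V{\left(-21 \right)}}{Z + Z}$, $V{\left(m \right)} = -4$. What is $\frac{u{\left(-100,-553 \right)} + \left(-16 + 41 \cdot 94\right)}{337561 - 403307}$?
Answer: $- \frac{383643}{6574600} \approx -0.058352$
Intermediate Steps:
$u{\left(Z,P \right)} = 4 - \frac{-4 + P}{Z}$ ($u{\left(Z,P \right)} = 4 - 2 \frac{P - 4}{Z + Z} = 4 - 2 \frac{-4 + P}{2 Z} = 4 - \frac{-4 + P}{Z}$)
$\frac{u{\left(-100,-553 \right)} + \left(-16 + 41 \cdot 94\right)}{337561 - 403307} = \frac{\frac{4 - -553 + 4 \left(-100\right)}{-100} + \left(-16 + 41 \cdot 94\right)}{337561 - 403307} = \frac{- \frac{4 + 553 - 400}{100} + \left(-16 + 3854\right)}{-65746} = \left(\left(- \frac{1}{100}\right) 157 + 3838\right) \left(- \frac{1}{65746}\right) = \left(- \frac{157}{100} + 3838\right) \left(- \frac{1}{65746}\right) = \frac{383643}{100} \left(- \frac{1}{65746}\right) = - \frac{383643}{6574600}$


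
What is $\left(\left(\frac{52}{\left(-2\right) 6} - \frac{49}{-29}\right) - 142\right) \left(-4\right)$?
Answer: $\frac{50336}{87} \approx 578.57$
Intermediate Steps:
$\left(\left(\frac{52}{\left(-2\right) 6} - \frac{49}{-29}\right) - 142\right) \left(-4\right) = \left(\left(\frac{52}{-12} - - \frac{49}{29}\right) - 142\right) \left(-4\right) = \left(\left(52 \left(- \frac{1}{12}\right) + \frac{49}{29}\right) - 142\right) \left(-4\right) = \left(\left(- \frac{13}{3} + \frac{49}{29}\right) - 142\right) \left(-4\right) = \left(- \frac{230}{87} - 142\right) \left(-4\right) = \left(- \frac{12584}{87}\right) \left(-4\right) = \frac{50336}{87}$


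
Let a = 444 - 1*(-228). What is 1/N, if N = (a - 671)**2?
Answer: 1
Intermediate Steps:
a = 672 (a = 444 + 228 = 672)
N = 1 (N = (672 - 671)**2 = 1**2 = 1)
1/N = 1/1 = 1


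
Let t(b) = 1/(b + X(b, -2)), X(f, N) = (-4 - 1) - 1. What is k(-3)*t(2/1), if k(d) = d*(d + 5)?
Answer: 3/2 ≈ 1.5000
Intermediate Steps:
X(f, N) = -6 (X(f, N) = -5 - 1 = -6)
t(b) = 1/(-6 + b) (t(b) = 1/(b - 6) = 1/(-6 + b))
k(d) = d*(5 + d)
k(-3)*t(2/1) = (-3*(5 - 3))/(-6 + 2/1) = (-3*2)/(-6 + 2*1) = -6/(-6 + 2) = -6/(-4) = -6*(-¼) = 3/2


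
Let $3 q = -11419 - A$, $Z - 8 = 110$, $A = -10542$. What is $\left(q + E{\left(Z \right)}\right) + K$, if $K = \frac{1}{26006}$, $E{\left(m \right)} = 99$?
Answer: $- \frac{15083477}{78018} \approx -193.33$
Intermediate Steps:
$Z = 118$ ($Z = 8 + 110 = 118$)
$q = - \frac{877}{3}$ ($q = \frac{-11419 - -10542}{3} = \frac{-11419 + 10542}{3} = \frac{1}{3} \left(-877\right) = - \frac{877}{3} \approx -292.33$)
$K = \frac{1}{26006} \approx 3.8453 \cdot 10^{-5}$
$\left(q + E{\left(Z \right)}\right) + K = \left(- \frac{877}{3} + 99\right) + \frac{1}{26006} = - \frac{580}{3} + \frac{1}{26006} = - \frac{15083477}{78018}$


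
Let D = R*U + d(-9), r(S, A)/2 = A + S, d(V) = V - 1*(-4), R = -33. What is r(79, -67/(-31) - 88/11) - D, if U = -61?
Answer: -57712/31 ≈ -1861.7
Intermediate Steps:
d(V) = 4 + V (d(V) = V + 4 = 4 + V)
r(S, A) = 2*A + 2*S (r(S, A) = 2*(A + S) = 2*A + 2*S)
D = 2008 (D = -33*(-61) + (4 - 9) = 2013 - 5 = 2008)
r(79, -67/(-31) - 88/11) - D = (2*(-67/(-31) - 88/11) + 2*79) - 1*2008 = (2*(-67*(-1/31) - 88*1/11) + 158) - 2008 = (2*(67/31 - 8) + 158) - 2008 = (2*(-181/31) + 158) - 2008 = (-362/31 + 158) - 2008 = 4536/31 - 2008 = -57712/31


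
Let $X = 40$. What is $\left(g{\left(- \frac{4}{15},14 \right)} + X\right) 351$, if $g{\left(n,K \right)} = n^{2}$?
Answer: $\frac{351624}{25} \approx 14065.0$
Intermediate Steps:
$\left(g{\left(- \frac{4}{15},14 \right)} + X\right) 351 = \left(\left(- \frac{4}{15}\right)^{2} + 40\right) 351 = \left(\frac{16}{225} + 40\right) 351 = \frac{9016}{225} \cdot 351 = \frac{351624}{25}$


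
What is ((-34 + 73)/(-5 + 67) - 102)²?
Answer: 39501225/3844 ≈ 10276.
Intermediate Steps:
((-34 + 73)/(-5 + 67) - 102)² = (39/62 - 102)² = (-6285/62)² = 39501225/3844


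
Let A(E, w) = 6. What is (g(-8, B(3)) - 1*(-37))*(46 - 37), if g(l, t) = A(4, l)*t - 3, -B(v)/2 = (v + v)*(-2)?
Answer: 1602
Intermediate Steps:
B(v) = 8*v (B(v) = -2*(v + v)*(-2) = -2*2*v*(-2) = -(-8)*v = 8*v)
g(l, t) = -3 + 6*t (g(l, t) = 6*t - 3 = -3 + 6*t)
(g(-8, B(3)) - 1*(-37))*(46 - 37) = ((-3 + 6*(8*3)) - 1*(-37))*(46 - 37) = ((-3 + 6*24) + 37)*9 = ((-3 + 144) + 37)*9 = (141 + 37)*9 = 178*9 = 1602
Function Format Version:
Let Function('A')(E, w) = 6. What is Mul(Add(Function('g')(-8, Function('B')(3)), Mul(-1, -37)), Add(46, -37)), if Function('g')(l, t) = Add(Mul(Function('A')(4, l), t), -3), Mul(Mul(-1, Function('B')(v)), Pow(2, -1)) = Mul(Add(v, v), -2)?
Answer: 1602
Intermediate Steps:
Function('B')(v) = Mul(8, v) (Function('B')(v) = Mul(-2, Mul(Add(v, v), -2)) = Mul(-2, Mul(Mul(2, v), -2)) = Mul(-2, Mul(-4, v)) = Mul(8, v))
Function('g')(l, t) = Add(-3, Mul(6, t)) (Function('g')(l, t) = Add(Mul(6, t), -3) = Add(-3, Mul(6, t)))
Mul(Add(Function('g')(-8, Function('B')(3)), Mul(-1, -37)), Add(46, -37)) = Mul(Add(Add(-3, Mul(6, Mul(8, 3))), Mul(-1, -37)), Add(46, -37)) = Mul(Add(Add(-3, Mul(6, 24)), 37), 9) = Mul(Add(Add(-3, 144), 37), 9) = Mul(Add(141, 37), 9) = Mul(178, 9) = 1602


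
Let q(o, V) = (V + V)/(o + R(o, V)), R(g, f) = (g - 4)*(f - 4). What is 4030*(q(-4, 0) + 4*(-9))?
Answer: -145080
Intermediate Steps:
R(g, f) = (-4 + f)*(-4 + g) (R(g, f) = (-4 + g)*(-4 + f) = (-4 + f)*(-4 + g))
q(o, V) = 2*V/(16 - 4*V - 3*o + V*o) (q(o, V) = (V + V)/(o + (16 - 4*V - 4*o + V*o)) = (2*V)/(16 - 4*V - 3*o + V*o) = 2*V/(16 - 4*V - 3*o + V*o))
4030*(q(-4, 0) + 4*(-9)) = 4030*(2*0/(16 - 4*0 - 3*(-4) + 0*(-4)) + 4*(-9)) = 4030*(2*0/(16 + 0 + 12 + 0) - 36) = 4030*(2*0/28 - 36) = 4030*(2*0*(1/28) - 36) = 4030*(0 - 36) = 4030*(-36) = -145080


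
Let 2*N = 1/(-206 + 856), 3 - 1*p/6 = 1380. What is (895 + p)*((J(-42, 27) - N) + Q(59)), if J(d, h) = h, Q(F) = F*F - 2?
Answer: -33577305233/1300 ≈ -2.5829e+7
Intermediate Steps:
Q(F) = -2 + F² (Q(F) = F² - 2 = -2 + F²)
p = -8262 (p = 18 - 6*1380 = 18 - 8280 = -8262)
N = 1/1300 (N = 1/(2*(-206 + 856)) = (½)/650 = (½)*(1/650) = 1/1300 ≈ 0.00076923)
(895 + p)*((J(-42, 27) - N) + Q(59)) = (895 - 8262)*((27 - 1*1/1300) + (-2 + 59²)) = -7367*((27 - 1/1300) + (-2 + 3481)) = -7367*(35099/1300 + 3479) = -7367*4557799/1300 = -33577305233/1300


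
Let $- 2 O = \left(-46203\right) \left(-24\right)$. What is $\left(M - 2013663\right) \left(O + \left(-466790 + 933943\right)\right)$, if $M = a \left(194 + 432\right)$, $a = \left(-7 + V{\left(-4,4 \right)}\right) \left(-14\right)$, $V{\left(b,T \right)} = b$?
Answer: $167344117297$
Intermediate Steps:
$O = -554436$ ($O = - \frac{\left(-46203\right) \left(-24\right)}{2} = \left(- \frac{1}{2}\right) 1108872 = -554436$)
$a = 154$ ($a = \left(-7 - 4\right) \left(-14\right) = \left(-11\right) \left(-14\right) = 154$)
$M = 96404$ ($M = 154 \left(194 + 432\right) = 154 \cdot 626 = 96404$)
$\left(M - 2013663\right) \left(O + \left(-466790 + 933943\right)\right) = \left(96404 - 2013663\right) \left(-554436 + \left(-466790 + 933943\right)\right) = - 1917259 \left(-554436 + 467153\right) = \left(-1917259\right) \left(-87283\right) = 167344117297$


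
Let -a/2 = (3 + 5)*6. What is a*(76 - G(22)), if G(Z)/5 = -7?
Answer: -10656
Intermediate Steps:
G(Z) = -35 (G(Z) = 5*(-7) = -35)
a = -96 (a = -2*(3 + 5)*6 = -16*6 = -2*48 = -96)
a*(76 - G(22)) = -96*(76 - 1*(-35)) = -96*(76 + 35) = -96*111 = -10656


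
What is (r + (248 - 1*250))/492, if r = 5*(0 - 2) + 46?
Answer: 17/246 ≈ 0.069106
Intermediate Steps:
r = 36 (r = 5*(-2) + 46 = -10 + 46 = 36)
(r + (248 - 1*250))/492 = (36 + (248 - 1*250))/492 = (36 + (248 - 250))*(1/492) = (36 - 2)*(1/492) = 34*(1/492) = 17/246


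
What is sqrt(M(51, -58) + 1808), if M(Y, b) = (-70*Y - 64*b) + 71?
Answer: sqrt(2021) ≈ 44.956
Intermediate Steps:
M(Y, b) = 71 - 70*Y - 64*b
sqrt(M(51, -58) + 1808) = sqrt((71 - 70*51 - 64*(-58)) + 1808) = sqrt((71 - 3570 + 3712) + 1808) = sqrt(213 + 1808) = sqrt(2021)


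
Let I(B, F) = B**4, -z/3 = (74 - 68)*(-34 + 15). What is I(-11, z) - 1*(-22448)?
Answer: 37089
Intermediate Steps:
z = 342 (z = -3*(74 - 68)*(-34 + 15) = -18*(-19) = -3*(-114) = 342)
I(-11, z) - 1*(-22448) = (-11)**4 - 1*(-22448) = 14641 + 22448 = 37089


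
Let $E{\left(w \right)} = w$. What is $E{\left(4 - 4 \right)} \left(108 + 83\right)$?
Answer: $0$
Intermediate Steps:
$E{\left(4 - 4 \right)} \left(108 + 83\right) = \left(4 - 4\right) \left(108 + 83\right) = 0 \cdot 191 = 0$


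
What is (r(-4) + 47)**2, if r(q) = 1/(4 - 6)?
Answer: 8649/4 ≈ 2162.3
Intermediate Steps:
r(q) = -1/2 (r(q) = 1/(-2) = -1/2)
(r(-4) + 47)**2 = (-1/2 + 47)**2 = (93/2)**2 = 8649/4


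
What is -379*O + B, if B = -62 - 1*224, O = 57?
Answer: -21889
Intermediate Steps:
B = -286 (B = -62 - 224 = -286)
-379*O + B = -379*57 - 286 = -21603 - 286 = -21889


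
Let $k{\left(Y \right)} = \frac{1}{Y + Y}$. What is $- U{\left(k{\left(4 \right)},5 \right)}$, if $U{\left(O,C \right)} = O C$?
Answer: $- \frac{5}{8} \approx -0.625$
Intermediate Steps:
$k{\left(Y \right)} = \frac{1}{2 Y}$
$U{\left(O,C \right)} = C O$
$- U{\left(k{\left(4 \right)},5 \right)} = - 5 \frac{1}{2 \cdot 4} = - 5 \cdot \frac{1}{2} \cdot \frac{1}{4} = - \frac{5}{8}$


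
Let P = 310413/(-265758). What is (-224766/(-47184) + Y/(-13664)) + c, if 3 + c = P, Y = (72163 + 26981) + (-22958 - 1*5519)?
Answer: -2722515113013/594930819616 ≈ -4.5762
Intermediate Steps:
Y = 70667 (Y = 99144 + (-22958 - 5519) = 99144 - 28477 = 70667)
P = -103471/88586 (P = 310413*(-1/265758) = -103471/88586 ≈ -1.1680)
c = -369229/88586 (c = -3 - 103471/88586 = -369229/88586 ≈ -4.1680)
(-224766/(-47184) + Y/(-13664)) + c = (-224766/(-47184) + 70667/(-13664)) - 369229/88586 = (-224766*(-1/47184) + 70667*(-1/13664)) - 369229/88586 = (37461/7864 - 70667/13664) - 369229/88586 = -5482273/13431712 - 369229/88586 = -2722515113013/594930819616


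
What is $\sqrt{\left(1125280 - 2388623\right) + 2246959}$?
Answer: $8 \sqrt{15369} \approx 991.77$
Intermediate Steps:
$\sqrt{\left(1125280 - 2388623\right) + 2246959} = \sqrt{-1263343 + 2246959} = \sqrt{983616} = 8 \sqrt{15369}$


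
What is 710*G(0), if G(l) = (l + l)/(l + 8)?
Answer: 0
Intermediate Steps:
G(l) = 2*l/(8 + l) (G(l) = (2*l)/(8 + l) = 2*l/(8 + l))
710*G(0) = 710*(2*0/(8 + 0)) = 710*(2*0/8) = 710*(2*0*(⅛)) = 710*0 = 0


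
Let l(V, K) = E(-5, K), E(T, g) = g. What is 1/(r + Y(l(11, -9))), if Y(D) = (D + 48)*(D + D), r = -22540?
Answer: -1/23242 ≈ -4.3026e-5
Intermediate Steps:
l(V, K) = K
Y(D) = 2*D*(48 + D) (Y(D) = (48 + D)*(2*D) = 2*D*(48 + D))
1/(r + Y(l(11, -9))) = 1/(-22540 + 2*(-9)*(48 - 9)) = 1/(-22540 + 2*(-9)*39) = 1/(-22540 - 702) = 1/(-23242) = -1/23242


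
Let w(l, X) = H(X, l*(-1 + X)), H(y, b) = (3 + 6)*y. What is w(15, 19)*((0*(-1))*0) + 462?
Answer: 462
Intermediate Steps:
H(y, b) = 9*y
w(l, X) = 9*X
w(15, 19)*((0*(-1))*0) + 462 = (9*19)*((0*(-1))*0) + 462 = 171*(0*0) + 462 = 171*0 + 462 = 0 + 462 = 462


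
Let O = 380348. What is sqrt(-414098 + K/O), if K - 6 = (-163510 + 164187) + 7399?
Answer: I*sqrt(14976329728497914)/190174 ≈ 643.5*I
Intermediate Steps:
K = 8082 (K = 6 + ((-163510 + 164187) + 7399) = 6 + (677 + 7399) = 6 + 8076 = 8082)
sqrt(-414098 + K/O) = sqrt(-414098 + 8082/380348) = sqrt(-414098 + 8082*(1/380348)) = sqrt(-414098 + 4041/190174) = sqrt(-78750669011/190174) = I*sqrt(14976329728497914)/190174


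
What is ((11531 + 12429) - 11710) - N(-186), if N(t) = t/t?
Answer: 12249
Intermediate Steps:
N(t) = 1
((11531 + 12429) - 11710) - N(-186) = ((11531 + 12429) - 11710) - 1*1 = (23960 - 11710) - 1 = 12250 - 1 = 12249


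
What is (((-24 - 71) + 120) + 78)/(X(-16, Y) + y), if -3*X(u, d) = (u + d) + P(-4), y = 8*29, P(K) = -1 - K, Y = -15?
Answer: 309/724 ≈ 0.42680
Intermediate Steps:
y = 232
X(u, d) = -1 - d/3 - u/3 (X(u, d) = -((u + d) + (-1 - 1*(-4)))/3 = -((d + u) + (-1 + 4))/3 = -((d + u) + 3)/3 = -(3 + d + u)/3 = -1 - d/3 - u/3)
(((-24 - 71) + 120) + 78)/(X(-16, Y) + y) = (((-24 - 71) + 120) + 78)/((-1 - ⅓*(-15) - ⅓*(-16)) + 232) = ((-95 + 120) + 78)/((-1 + 5 + 16/3) + 232) = (25 + 78)/(28/3 + 232) = 103/(724/3) = 103*(3/724) = 309/724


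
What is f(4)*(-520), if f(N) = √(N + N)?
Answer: -1040*√2 ≈ -1470.8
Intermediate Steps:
f(N) = √2*√N (f(N) = √(2*N) = √2*√N)
f(4)*(-520) = (√2*√4)*(-520) = (√2*2)*(-520) = (2*√2)*(-520) = -1040*√2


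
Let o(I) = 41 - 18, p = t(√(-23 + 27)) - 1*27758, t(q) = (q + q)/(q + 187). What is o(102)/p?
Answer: -4347/5246258 ≈ -0.00082859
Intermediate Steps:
t(q) = 2*q/(187 + q) (t(q) = (2*q)/(187 + q) = 2*q/(187 + q))
p = -5246258/189 (p = 2*√(-23 + 27)/(187 + √(-23 + 27)) - 1*27758 = 2*√4/(187 + √4) - 27758 = 2*2/(187 + 2) - 27758 = 2*2/189 - 27758 = 2*2*(1/189) - 27758 = 4/189 - 27758 = -5246258/189 ≈ -27758.)
o(I) = 23
o(102)/p = 23/(-5246258/189) = 23*(-189/5246258) = -4347/5246258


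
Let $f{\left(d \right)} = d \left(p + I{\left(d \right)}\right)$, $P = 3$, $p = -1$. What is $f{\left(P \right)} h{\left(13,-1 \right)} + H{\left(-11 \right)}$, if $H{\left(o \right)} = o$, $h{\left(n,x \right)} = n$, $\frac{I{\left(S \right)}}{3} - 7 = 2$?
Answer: $1003$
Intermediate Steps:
$I{\left(S \right)} = 27$ ($I{\left(S \right)} = 21 + 3 \cdot 2 = 21 + 6 = 27$)
$f{\left(d \right)} = 26 d$ ($f{\left(d \right)} = d \left(-1 + 27\right) = d 26 = 26 d$)
$f{\left(P \right)} h{\left(13,-1 \right)} + H{\left(-11 \right)} = 26 \cdot 3 \cdot 13 - 11 = 78 \cdot 13 - 11 = 1014 - 11 = 1003$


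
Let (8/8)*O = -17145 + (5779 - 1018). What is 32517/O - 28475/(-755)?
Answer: 7290757/207776 ≈ 35.089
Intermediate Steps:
O = -12384 (O = -17145 + (5779 - 1018) = -17145 + 4761 = -12384)
32517/O - 28475/(-755) = 32517/(-12384) - 28475/(-755) = 32517*(-1/12384) - 28475*(-1/755) = -3613/1376 + 5695/151 = 7290757/207776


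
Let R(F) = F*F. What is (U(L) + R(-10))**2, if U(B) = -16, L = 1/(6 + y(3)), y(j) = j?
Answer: 7056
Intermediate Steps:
L = 1/9 (L = 1/(6 + 3) = 1/9 ≈ 0.11111)
R(F) = F**2
(U(L) + R(-10))**2 = (-16 + (-10)**2)**2 = (-16 + 100)**2 = 84**2 = 7056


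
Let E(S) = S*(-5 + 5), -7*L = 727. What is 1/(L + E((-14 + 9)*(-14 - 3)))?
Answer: -7/727 ≈ -0.0096286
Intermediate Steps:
L = -727/7 (L = -1/7*727 = -727/7 ≈ -103.86)
E(S) = 0 (E(S) = S*0 = 0)
1/(L + E((-14 + 9)*(-14 - 3))) = 1/(-727/7 + 0) = 1/(-727/7) = -7/727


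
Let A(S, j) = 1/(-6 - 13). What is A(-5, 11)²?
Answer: 1/361 ≈ 0.0027701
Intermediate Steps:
A(S, j) = -1/19 (A(S, j) = 1/(-19) = -1/19)
A(-5, 11)² = (-1/19)² = 1/361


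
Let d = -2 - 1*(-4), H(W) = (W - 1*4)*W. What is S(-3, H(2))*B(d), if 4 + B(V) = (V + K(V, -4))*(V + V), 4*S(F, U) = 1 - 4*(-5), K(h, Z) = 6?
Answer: 147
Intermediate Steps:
H(W) = W*(-4 + W) (H(W) = (W - 4)*W = (-4 + W)*W = W*(-4 + W))
S(F, U) = 21/4 (S(F, U) = (1 - 4*(-5))/4 = (1 + 20)/4 = (1/4)*21 = 21/4)
d = 2 (d = -2 + 4 = 2)
B(V) = -4 + 2*V*(6 + V) (B(V) = -4 + (V + 6)*(V + V) = -4 + (6 + V)*(2*V) = -4 + 2*V*(6 + V))
S(-3, H(2))*B(d) = 21*(-4 + 2*2**2 + 12*2)/4 = 21*(-4 + 2*4 + 24)/4 = 21*(-4 + 8 + 24)/4 = (21/4)*28 = 147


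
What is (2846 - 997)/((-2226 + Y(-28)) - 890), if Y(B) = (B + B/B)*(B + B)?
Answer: -1849/1604 ≈ -1.1527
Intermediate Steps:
Y(B) = 2*B*(1 + B) (Y(B) = (B + 1)*(2*B) = (1 + B)*(2*B) = 2*B*(1 + B))
(2846 - 997)/((-2226 + Y(-28)) - 890) = (2846 - 997)/((-2226 + 2*(-28)*(1 - 28)) - 890) = 1849/((-2226 + 2*(-28)*(-27)) - 890) = 1849/((-2226 + 1512) - 890) = 1849/(-714 - 890) = 1849/(-1604) = 1849*(-1/1604) = -1849/1604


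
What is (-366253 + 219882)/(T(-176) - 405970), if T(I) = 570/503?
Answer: 73624613/204202340 ≈ 0.36055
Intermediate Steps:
T(I) = 570/503 (T(I) = 570*(1/503) = 570/503)
(-366253 + 219882)/(T(-176) - 405970) = (-366253 + 219882)/(570/503 - 405970) = -146371/(-204202340/503) = -146371*(-503/204202340) = 73624613/204202340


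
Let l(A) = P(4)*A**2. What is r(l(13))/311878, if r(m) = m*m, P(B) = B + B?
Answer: 913952/155939 ≈ 5.8610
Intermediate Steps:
P(B) = 2*B
l(A) = 8*A**2 (l(A) = (2*4)*A**2 = 8*A**2)
r(m) = m**2
r(l(13))/311878 = (8*13**2)**2/311878 = (8*169)**2*(1/311878) = 1352**2*(1/311878) = 1827904*(1/311878) = 913952/155939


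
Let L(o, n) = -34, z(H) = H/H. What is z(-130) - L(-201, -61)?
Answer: 35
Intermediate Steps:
z(H) = 1
z(-130) - L(-201, -61) = 1 - 1*(-34) = 1 + 34 = 35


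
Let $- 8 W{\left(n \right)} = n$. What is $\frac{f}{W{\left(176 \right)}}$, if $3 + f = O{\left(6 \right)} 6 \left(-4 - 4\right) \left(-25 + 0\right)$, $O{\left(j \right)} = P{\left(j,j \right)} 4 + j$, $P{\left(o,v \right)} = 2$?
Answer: $- \frac{1527}{2} \approx -763.5$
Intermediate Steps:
$W{\left(n \right)} = - \frac{n}{8}$
$O{\left(j \right)} = 8 + j$ ($O{\left(j \right)} = 2 \cdot 4 + j = 8 + j$)
$f = 16797$ ($f = -3 + \left(8 + 6\right) 6 \left(-4 - 4\right) \left(-25 + 0\right) = -3 + 14 \cdot 6 \left(-8\right) \left(-25\right) = -3 + 14 \left(\left(-48\right) \left(-25\right)\right) = -3 + 14 \cdot 1200 = -3 + 16800 = 16797$)
$\frac{f}{W{\left(176 \right)}} = \frac{16797}{\left(- \frac{1}{8}\right) 176} = \frac{16797}{-22} = 16797 \left(- \frac{1}{22}\right) = - \frac{1527}{2}$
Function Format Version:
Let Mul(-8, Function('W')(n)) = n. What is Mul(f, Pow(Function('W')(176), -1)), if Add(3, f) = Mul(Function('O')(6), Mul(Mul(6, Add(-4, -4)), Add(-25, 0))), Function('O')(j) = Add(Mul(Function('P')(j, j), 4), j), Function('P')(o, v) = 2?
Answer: Rational(-1527, 2) ≈ -763.50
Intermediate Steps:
Function('W')(n) = Mul(Rational(-1, 8), n)
Function('O')(j) = Add(8, j) (Function('O')(j) = Add(Mul(2, 4), j) = Add(8, j))
f = 16797 (f = Add(-3, Mul(Add(8, 6), Mul(Mul(6, Add(-4, -4)), Add(-25, 0)))) = Add(-3, Mul(14, Mul(Mul(6, -8), -25))) = Add(-3, Mul(14, Mul(-48, -25))) = Add(-3, Mul(14, 1200)) = Add(-3, 16800) = 16797)
Mul(f, Pow(Function('W')(176), -1)) = Mul(16797, Pow(Mul(Rational(-1, 8), 176), -1)) = Mul(16797, Pow(-22, -1)) = Mul(16797, Rational(-1, 22)) = Rational(-1527, 2)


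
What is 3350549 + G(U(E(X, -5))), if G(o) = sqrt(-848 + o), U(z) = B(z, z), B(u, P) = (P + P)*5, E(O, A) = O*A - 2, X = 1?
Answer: 3350549 + 3*I*sqrt(102) ≈ 3.3505e+6 + 30.299*I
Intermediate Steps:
E(O, A) = -2 + A*O (E(O, A) = A*O - 2 = -2 + A*O)
B(u, P) = 10*P (B(u, P) = (2*P)*5 = 10*P)
U(z) = 10*z
3350549 + G(U(E(X, -5))) = 3350549 + sqrt(-848 + 10*(-2 - 5*1)) = 3350549 + sqrt(-848 + 10*(-2 - 5)) = 3350549 + sqrt(-848 + 10*(-7)) = 3350549 + sqrt(-848 - 70) = 3350549 + sqrt(-918) = 3350549 + 3*I*sqrt(102)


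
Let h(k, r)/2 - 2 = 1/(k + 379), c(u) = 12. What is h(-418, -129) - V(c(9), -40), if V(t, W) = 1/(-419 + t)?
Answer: 62717/15873 ≈ 3.9512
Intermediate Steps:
h(k, r) = 4 + 2/(379 + k) (h(k, r) = 4 + 2/(k + 379) = 4 + 2/(379 + k))
h(-418, -129) - V(c(9), -40) = 2*(759 + 2*(-418))/(379 - 418) - 1/(-419 + 12) = 2*(759 - 836)/(-39) - 1/(-407) = 2*(-1/39)*(-77) - 1*(-1/407) = 154/39 + 1/407 = 62717/15873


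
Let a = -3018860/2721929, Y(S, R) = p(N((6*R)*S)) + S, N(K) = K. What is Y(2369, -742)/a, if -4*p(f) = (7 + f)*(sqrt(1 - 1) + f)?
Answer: 1113135499216678189/44395 ≈ 2.5073e+13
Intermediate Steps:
p(f) = -f*(7 + f)/4 (p(f) = -(7 + f)*(sqrt(1 - 1) + f)/4 = -(7 + f)*(sqrt(0) + f)/4 = -(7 + f)*(0 + f)/4 = -(7 + f)*f/4 = -f*(7 + f)/4)
Y(S, R) = S - 3*R*S*(7 + 6*R*S)/2 (Y(S, R) = -(6*R)*S*(7 + (6*R)*S)/4 + S = -6*R*S*(7 + 6*R*S)/4 + S = -3*R*S*(7 + 6*R*S)/2 + S = S - 3*R*S*(7 + 6*R*S)/2)
a = -3018860/2721929 (a = -3018860*1/2721929 = -3018860/2721929 ≈ -1.1091)
Y(2369, -742)/a = ((1/2)*2369*(2 - 3*(-742)*(7 + 6*(-742)*2369)))/(-3018860/2721929) = ((1/2)*2369*(2 - 3*(-742)*(7 - 10546788)))*(-2721929/3018860) = ((1/2)*2369*(2 - 3*(-742)*(-10546781)))*(-2721929/3018860) = ((1/2)*2369*(2 - 23477134506))*(-2721929/3018860) = ((1/2)*2369*(-23477134504))*(-2721929/3018860) = -27808665819988*(-2721929/3018860) = 1113135499216678189/44395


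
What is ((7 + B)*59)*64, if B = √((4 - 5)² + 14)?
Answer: 26432 + 3776*√15 ≈ 41056.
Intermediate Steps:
B = √15 (B = √((-1)² + 14) = √(1 + 14) = √15 ≈ 3.8730)
((7 + B)*59)*64 = ((7 + √15)*59)*64 = (413 + 59*√15)*64 = 26432 + 3776*√15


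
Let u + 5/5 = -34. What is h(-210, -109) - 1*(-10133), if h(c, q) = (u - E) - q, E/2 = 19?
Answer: 10169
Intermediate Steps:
E = 38 (E = 2*19 = 38)
u = -35 (u = -1 - 34 = -35)
h(c, q) = -73 - q (h(c, q) = (-35 - 1*38) - q = (-35 - 38) - q = -73 - q)
h(-210, -109) - 1*(-10133) = (-73 - 1*(-109)) - 1*(-10133) = (-73 + 109) + 10133 = 36 + 10133 = 10169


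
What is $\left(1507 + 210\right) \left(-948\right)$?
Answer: $-1627716$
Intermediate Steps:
$\left(1507 + 210\right) \left(-948\right) = 1717 \left(-948\right) = -1627716$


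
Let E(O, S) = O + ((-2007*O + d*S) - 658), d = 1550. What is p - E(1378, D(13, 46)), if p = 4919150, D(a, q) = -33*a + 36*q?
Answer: 5782226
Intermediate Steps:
E(O, S) = -658 - 2006*O + 1550*S (E(O, S) = O + ((-2007*O + 1550*S) - 658) = O + (-658 - 2007*O + 1550*S) = -658 - 2006*O + 1550*S)
p - E(1378, D(13, 46)) = 4919150 - (-658 - 2006*1378 + 1550*(-33*13 + 36*46)) = 4919150 - (-658 - 2764268 + 1550*(-429 + 1656)) = 4919150 - (-658 - 2764268 + 1550*1227) = 4919150 - (-658 - 2764268 + 1901850) = 4919150 - 1*(-863076) = 4919150 + 863076 = 5782226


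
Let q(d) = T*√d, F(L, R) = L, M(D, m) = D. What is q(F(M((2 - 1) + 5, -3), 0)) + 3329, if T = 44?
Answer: 3329 + 44*√6 ≈ 3436.8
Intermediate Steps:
q(d) = 44*√d
q(F(M((2 - 1) + 5, -3), 0)) + 3329 = 44*√((2 - 1) + 5) + 3329 = 44*√(1 + 5) + 3329 = 44*√6 + 3329 = 3329 + 44*√6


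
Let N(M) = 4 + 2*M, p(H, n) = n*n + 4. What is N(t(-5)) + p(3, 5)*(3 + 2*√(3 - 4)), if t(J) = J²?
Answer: 141 + 58*I ≈ 141.0 + 58.0*I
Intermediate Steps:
p(H, n) = 4 + n² (p(H, n) = n² + 4 = 4 + n²)
N(t(-5)) + p(3, 5)*(3 + 2*√(3 - 4)) = (4 + 2*(-5)²) + (4 + 5²)*(3 + 2*√(3 - 4)) = (4 + 2*25) + (4 + 25)*(3 + 2*√(-1)) = (4 + 50) + 29*(3 + 2*I) = 54 + (87 + 58*I) = 141 + 58*I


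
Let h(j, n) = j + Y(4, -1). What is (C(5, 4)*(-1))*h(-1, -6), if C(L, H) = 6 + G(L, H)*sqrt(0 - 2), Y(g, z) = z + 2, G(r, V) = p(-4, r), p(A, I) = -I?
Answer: 0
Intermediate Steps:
G(r, V) = -r
Y(g, z) = 2 + z
C(L, H) = 6 - I*L*sqrt(2) (C(L, H) = 6 + (-L)*sqrt(0 - 2) = 6 + (-L)*sqrt(-2) = 6 + (-L)*(I*sqrt(2)) = 6 - I*L*sqrt(2))
h(j, n) = 1 + j (h(j, n) = j + (2 - 1) = j + 1 = 1 + j)
(C(5, 4)*(-1))*h(-1, -6) = ((6 - 1*I*5*sqrt(2))*(-1))*(1 - 1) = ((6 - 5*I*sqrt(2))*(-1))*0 = (-6 + 5*I*sqrt(2))*0 = 0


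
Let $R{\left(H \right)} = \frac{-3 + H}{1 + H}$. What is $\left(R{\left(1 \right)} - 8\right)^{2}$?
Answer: $81$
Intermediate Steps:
$R{\left(H \right)} = \frac{-3 + H}{1 + H}$
$\left(R{\left(1 \right)} - 8\right)^{2} = \left(\frac{-3 + 1}{1 + 1} - 8\right)^{2} = \left(\frac{1}{2} \left(-2\right) - 8\right)^{2} = \left(-1 - 8\right)^{2} = \left(-9\right)^{2} = 81$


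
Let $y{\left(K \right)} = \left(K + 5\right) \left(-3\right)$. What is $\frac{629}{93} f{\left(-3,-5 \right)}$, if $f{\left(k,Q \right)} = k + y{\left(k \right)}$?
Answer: $- \frac{1887}{31} \approx -60.871$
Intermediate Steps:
$y{\left(K \right)} = -15 - 3 K$ ($y{\left(K \right)} = \left(5 + K\right) \left(-3\right) = -15 - 3 K$)
$f{\left(k,Q \right)} = -15 - 2 k$ ($f{\left(k,Q \right)} = k - \left(15 + 3 k\right) = -15 - 2 k$)
$\frac{629}{93} f{\left(-3,-5 \right)} = \frac{629}{93} \left(-15 - -6\right) = 629 \cdot \frac{1}{93} \left(-15 + 6\right) = \frac{629}{93} \left(-9\right) = - \frac{1887}{31}$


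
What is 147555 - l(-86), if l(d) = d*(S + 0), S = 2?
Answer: 147727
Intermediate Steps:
l(d) = 2*d (l(d) = d*(2 + 0) = d*2 = 2*d)
147555 - l(-86) = 147555 - 2*(-86) = 147555 - 1*(-172) = 147555 + 172 = 147727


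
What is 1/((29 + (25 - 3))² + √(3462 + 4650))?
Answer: 867/2252363 - 52*√3/6757089 ≈ 0.00037160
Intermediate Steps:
1/((29 + (25 - 3))² + √(3462 + 4650)) = 1/((29 + 22)² + √8112) = 1/(51² + 52*√3) = 1/(2601 + 52*√3)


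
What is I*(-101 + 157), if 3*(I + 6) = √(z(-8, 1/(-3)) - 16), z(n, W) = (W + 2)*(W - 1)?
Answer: -336 + 112*I*√41/9 ≈ -336.0 + 79.683*I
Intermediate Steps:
z(n, W) = (-1 + W)*(2 + W) (z(n, W) = (2 + W)*(-1 + W) = (-1 + W)*(2 + W))
I = -6 + 2*I*√41/9 (I = -6 + √((-2 + 1/(-3) + (1/(-3))²) - 16)/3 = -6 + √((-2 - ⅓ + (-⅓)²) - 16)/3 = -6 + √((-2 - ⅓ + ⅑) - 16)/3 = -6 + √(-20/9 - 16)/3 = -6 + √(-164/9)/3 = -6 + (2*I*√41/3)/3 = -6 + 2*I*√41/9 ≈ -6.0 + 1.4229*I)
I*(-101 + 157) = (-6 + 2*I*√41/9)*(-101 + 157) = (-6 + 2*I*√41/9)*56 = -336 + 112*I*√41/9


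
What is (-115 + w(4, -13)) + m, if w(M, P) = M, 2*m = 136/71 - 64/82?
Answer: -321469/2911 ≈ -110.43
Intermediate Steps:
m = 1652/2911 (m = (136/71 - 64/82)/2 = (136*(1/71) - 64*1/82)/2 = (136/71 - 32/41)/2 = (1/2)*(3304/2911) = 1652/2911 ≈ 0.56750)
(-115 + w(4, -13)) + m = (-115 + 4) + 1652/2911 = -111 + 1652/2911 = -321469/2911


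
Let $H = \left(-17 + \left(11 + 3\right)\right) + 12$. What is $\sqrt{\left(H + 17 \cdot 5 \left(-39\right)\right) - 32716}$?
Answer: $i \sqrt{36022} \approx 189.79 i$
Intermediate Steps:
$H = 9$ ($H = \left(-17 + 14\right) + 12 = -3 + 12 = 9$)
$\sqrt{\left(H + 17 \cdot 5 \left(-39\right)\right) - 32716} = \sqrt{\left(9 + 17 \cdot 5 \left(-39\right)\right) - 32716} = \sqrt{\left(9 + 85 \left(-39\right)\right) - 32716} = \sqrt{\left(9 - 3315\right) - 32716} = \sqrt{-3306 - 32716} = \sqrt{-36022} = i \sqrt{36022}$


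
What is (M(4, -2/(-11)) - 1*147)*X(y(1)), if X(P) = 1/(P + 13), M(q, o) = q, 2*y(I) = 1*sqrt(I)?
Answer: -286/27 ≈ -10.593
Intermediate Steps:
y(I) = sqrt(I)/2 (y(I) = (1*sqrt(I))/2 = sqrt(I)/2)
X(P) = 1/(13 + P)
(M(4, -2/(-11)) - 1*147)*X(y(1)) = (4 - 1*147)/(13 + sqrt(1)/2) = (4 - 147)/(13 + (1/2)*1) = -143/(13 + 1/2) = -143/27/2 = -143*2/27 = -286/27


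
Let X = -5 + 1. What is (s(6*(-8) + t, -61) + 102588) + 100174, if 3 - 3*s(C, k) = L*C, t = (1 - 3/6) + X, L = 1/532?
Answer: 647219599/3192 ≈ 2.0276e+5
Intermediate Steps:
L = 1/532 ≈ 0.0018797
X = -4
t = -7/2 (t = (1 - 3/6) - 4 = (1 - 3*⅙) - 4 = (1 - ½) - 4 = ½ - 4 = -7/2 ≈ -3.5000)
s(C, k) = 1 - C/1596
(s(6*(-8) + t, -61) + 102588) + 100174 = ((1 - (6*(-8) - 7/2)/1596) + 102588) + 100174 = ((1 - (-48 - 7/2)/1596) + 102588) + 100174 = ((1 - 1/1596*(-103/2)) + 102588) + 100174 = ((1 + 103/3192) + 102588) + 100174 = (3295/3192 + 102588) + 100174 = 327464191/3192 + 100174 = 647219599/3192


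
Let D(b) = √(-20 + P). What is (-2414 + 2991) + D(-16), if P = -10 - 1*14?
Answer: 577 + 2*I*√11 ≈ 577.0 + 6.6332*I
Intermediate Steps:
P = -24 (P = -10 - 14 = -24)
D(b) = 2*I*√11 (D(b) = √(-20 - 24) = √(-44) = 2*I*√11)
(-2414 + 2991) + D(-16) = (-2414 + 2991) + 2*I*√11 = 577 + 2*I*√11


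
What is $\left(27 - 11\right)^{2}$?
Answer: $256$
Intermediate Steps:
$\left(27 - 11\right)^{2} = 16^{2} = 256$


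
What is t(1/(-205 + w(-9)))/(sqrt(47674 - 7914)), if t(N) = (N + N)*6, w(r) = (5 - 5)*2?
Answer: -3*sqrt(2485)/509425 ≈ -0.00029356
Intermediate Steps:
w(r) = 0 (w(r) = 0*2 = 0)
t(N) = 12*N (t(N) = (2*N)*6 = 12*N)
t(1/(-205 + w(-9)))/(sqrt(47674 - 7914)) = (12/(-205 + 0))/(sqrt(47674 - 7914)) = (12/(-205))/(sqrt(39760)) = (12*(-1/205))/((4*sqrt(2485))) = -3*sqrt(2485)/509425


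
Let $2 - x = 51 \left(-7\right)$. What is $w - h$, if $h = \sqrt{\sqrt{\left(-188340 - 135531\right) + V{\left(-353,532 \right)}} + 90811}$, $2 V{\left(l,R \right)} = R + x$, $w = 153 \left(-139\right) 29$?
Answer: $-616743 - \frac{\sqrt{363244 + 2 i \sqrt{1293702}}}{2} \approx -6.1704 \cdot 10^{5} - 0.94359 i$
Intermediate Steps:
$x = 359$ ($x = 2 - 51 \left(-7\right) = 2 - -357 = 2 + 357 = 359$)
$w = -616743$ ($w = \left(-21267\right) 29 = -616743$)
$V{\left(l,R \right)} = \frac{359}{2} + \frac{R}{2}$ ($V{\left(l,R \right)} = \frac{R + 359}{2} = \frac{359 + R}{2} = \frac{359}{2} + \frac{R}{2}$)
$h = \sqrt{90811 + \frac{i \sqrt{1293702}}{2}}$ ($h = \sqrt{\sqrt{\left(-188340 - 135531\right) + \left(\frac{359}{2} + \frac{1}{2} \cdot 532\right)} + 90811} = \sqrt{\sqrt{\left(-188340 - 135531\right) + \left(\frac{359}{2} + 266\right)} + 90811} = \sqrt{\sqrt{-323871 + \frac{891}{2}} + 90811} = \sqrt{\sqrt{- \frac{646851}{2}} + 90811} = \sqrt{\frac{i \sqrt{1293702}}{2} + 90811} = \sqrt{90811 + \frac{i \sqrt{1293702}}{2}} \approx 301.35 + 0.9436 i$)
$w - h = -616743 - \frac{\sqrt{363244 + 2 i \sqrt{1293702}}}{2}$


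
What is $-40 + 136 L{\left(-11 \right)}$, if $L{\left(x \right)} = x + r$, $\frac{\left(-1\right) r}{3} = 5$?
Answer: $-3576$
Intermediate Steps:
$r = -15$ ($r = \left(-3\right) 5 = -15$)
$L{\left(x \right)} = -15 + x$ ($L{\left(x \right)} = x - 15 = -15 + x$)
$-40 + 136 L{\left(-11 \right)} = -40 + 136 \left(-15 - 11\right) = -40 + 136 \left(-26\right) = -40 - 3536 = -3576$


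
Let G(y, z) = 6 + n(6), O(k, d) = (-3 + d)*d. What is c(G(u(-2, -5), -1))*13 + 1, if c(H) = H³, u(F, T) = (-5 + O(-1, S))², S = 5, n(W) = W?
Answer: 22465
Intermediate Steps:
O(k, d) = d*(-3 + d)
u(F, T) = 25 (u(F, T) = (-5 + 5*(-3 + 5))² = (-5 + 5*2)² = (-5 + 10)² = 5² = 25)
G(y, z) = 12 (G(y, z) = 6 + 6 = 12)
c(G(u(-2, -5), -1))*13 + 1 = 12³*13 + 1 = 1728*13 + 1 = 22464 + 1 = 22465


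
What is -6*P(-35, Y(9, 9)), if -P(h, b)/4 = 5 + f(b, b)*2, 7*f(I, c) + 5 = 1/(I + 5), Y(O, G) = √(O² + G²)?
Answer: 81960/959 + 432*√2/959 ≈ 86.101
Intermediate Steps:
Y(O, G) = √(G² + O²)
f(I, c) = -5/7 + 1/(7*(5 + I)) (f(I, c) = -5/7 + 1/(7*(I + 5)) = -5/7 + 1/(7*(5 + I)))
P(h, b) = -20 - 8*(-24 - 5*b)/(7*(5 + b)) (P(h, b) = -4*(5 + ((-24 - 5*b)/(7*(5 + b)))*2) = -4*(5 + 2*(-24 - 5*b)/(7*(5 + b))) = -20 - 8*(-24 - 5*b)/(7*(5 + b)))
-6*P(-35, Y(9, 9)) = -24*(-127 - 25*√(9² + 9²))/(7*(5 + √(9² + 9²))) = -24*(-127 - 25*√(81 + 81))/(7*(5 + √(81 + 81))) = -24*(-127 - 225*√2)/(7*(5 + √162)) = -24*(-127 - 225*√2)/(7*(5 + 9*√2))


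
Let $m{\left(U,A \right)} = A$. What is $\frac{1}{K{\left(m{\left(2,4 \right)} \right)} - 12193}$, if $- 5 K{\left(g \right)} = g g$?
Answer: $- \frac{5}{60981} \approx -8.1993 \cdot 10^{-5}$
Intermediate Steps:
$K{\left(g \right)} = - \frac{g^{2}}{5}$ ($K{\left(g \right)} = - \frac{g g}{5} = - \frac{g^{2}}{5}$)
$\frac{1}{K{\left(m{\left(2,4 \right)} \right)} - 12193} = \frac{1}{- \frac{4^{2}}{5} - 12193} = \frac{1}{\left(- \frac{1}{5}\right) 16 - 12193} = \frac{1}{- \frac{16}{5} - 12193} = \frac{1}{- \frac{60981}{5}} = - \frac{5}{60981}$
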